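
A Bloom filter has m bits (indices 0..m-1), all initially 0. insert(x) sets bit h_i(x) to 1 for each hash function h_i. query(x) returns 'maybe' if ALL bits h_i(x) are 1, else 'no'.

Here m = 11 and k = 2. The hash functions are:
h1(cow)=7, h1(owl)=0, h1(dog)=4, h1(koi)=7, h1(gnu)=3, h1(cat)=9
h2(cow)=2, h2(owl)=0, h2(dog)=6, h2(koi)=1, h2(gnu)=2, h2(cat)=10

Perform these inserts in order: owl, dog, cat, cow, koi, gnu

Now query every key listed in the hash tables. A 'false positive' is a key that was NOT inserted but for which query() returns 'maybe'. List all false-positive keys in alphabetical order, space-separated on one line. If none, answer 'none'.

Start: bits=00000000000
After insert 'owl': sets bits 0 -> bits=10000000000
After insert 'dog': sets bits 4 6 -> bits=10001010000
After insert 'cat': sets bits 9 10 -> bits=10001010011
After insert 'cow': sets bits 2 7 -> bits=10101011011
After insert 'koi': sets bits 1 7 -> bits=11101011011
After insert 'gnu': sets bits 2 3 -> bits=11111011011
Not inserted: (none) — query each against bits=11111011011:
False positives (alphabetical): none

Answer: none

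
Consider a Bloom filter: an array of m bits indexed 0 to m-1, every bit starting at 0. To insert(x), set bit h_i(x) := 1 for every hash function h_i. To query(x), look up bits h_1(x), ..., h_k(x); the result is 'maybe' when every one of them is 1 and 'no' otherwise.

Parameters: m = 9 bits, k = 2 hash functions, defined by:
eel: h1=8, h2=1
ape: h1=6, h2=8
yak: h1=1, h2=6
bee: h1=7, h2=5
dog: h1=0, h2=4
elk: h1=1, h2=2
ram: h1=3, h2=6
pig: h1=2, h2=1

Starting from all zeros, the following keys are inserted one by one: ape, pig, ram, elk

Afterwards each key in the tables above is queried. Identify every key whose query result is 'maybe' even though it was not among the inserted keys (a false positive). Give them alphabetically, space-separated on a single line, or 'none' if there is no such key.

Answer: eel yak

Derivation:
Start: bits=000000000
After insert 'ape': sets bits 6 8 -> bits=000000101
After insert 'pig': sets bits 1 2 -> bits=011000101
After insert 'ram': sets bits 3 6 -> bits=011100101
After insert 'elk': sets bits 1 2 -> bits=011100101
Not inserted: bee dog eel yak — query each against bits=011100101:
query bee: checks bit5=0, bit7=0 (has a 0) -> no => not a false positive
query dog: checks bit0=0, bit4=0 (has a 0) -> no => not a false positive
query eel: checks bit1=1, bit8=1 (all 1) -> maybe => FALSE POSITIVE
query yak: checks bit1=1, bit6=1 (all 1) -> maybe => FALSE POSITIVE
False positives (alphabetical): eel yak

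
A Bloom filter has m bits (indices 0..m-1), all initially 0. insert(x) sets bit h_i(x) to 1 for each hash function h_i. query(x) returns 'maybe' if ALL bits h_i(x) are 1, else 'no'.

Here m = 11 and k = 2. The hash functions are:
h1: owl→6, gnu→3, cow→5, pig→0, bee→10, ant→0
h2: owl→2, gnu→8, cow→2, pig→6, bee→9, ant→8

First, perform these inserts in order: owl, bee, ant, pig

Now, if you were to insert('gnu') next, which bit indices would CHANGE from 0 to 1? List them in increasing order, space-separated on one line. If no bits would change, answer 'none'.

Answer: 3

Derivation:
Start: bits=00000000000
After insert 'owl': sets bits 2 6 -> bits=00100010000
After insert 'bee': sets bits 9 10 -> bits=00100010011
After insert 'ant': sets bits 0 8 -> bits=10100010111
After insert 'pig': sets bits 0 6 -> bits=10100010111
insert 'gnu' would touch bits 3 8; currently bit3=0, bit8=1
Bits that are 0 among those (would change 0->1): 3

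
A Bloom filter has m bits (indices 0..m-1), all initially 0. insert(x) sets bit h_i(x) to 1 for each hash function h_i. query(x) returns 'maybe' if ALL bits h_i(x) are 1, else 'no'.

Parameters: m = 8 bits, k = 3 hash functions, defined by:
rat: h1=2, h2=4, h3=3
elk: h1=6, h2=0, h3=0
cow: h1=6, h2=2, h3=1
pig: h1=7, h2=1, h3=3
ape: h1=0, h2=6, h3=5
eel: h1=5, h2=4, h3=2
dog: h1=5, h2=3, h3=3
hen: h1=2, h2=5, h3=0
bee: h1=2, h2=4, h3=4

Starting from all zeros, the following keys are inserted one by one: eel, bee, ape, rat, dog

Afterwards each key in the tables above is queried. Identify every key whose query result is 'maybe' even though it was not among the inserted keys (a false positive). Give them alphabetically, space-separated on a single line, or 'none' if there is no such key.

Start: bits=00000000
After insert 'eel': sets bits 2 4 5 -> bits=00101100
After insert 'bee': sets bits 2 4 -> bits=00101100
After insert 'ape': sets bits 0 5 6 -> bits=10101110
After insert 'rat': sets bits 2 3 4 -> bits=10111110
After insert 'dog': sets bits 3 5 -> bits=10111110
Not inserted: cow elk hen pig — query each against bits=10111110:
query cow: checks bit1=0, bit2=1, bit6=1 (has a 0) -> no => not a false positive
query elk: checks bit0=1, bit6=1 (all 1) -> maybe => FALSE POSITIVE
query hen: checks bit0=1, bit2=1, bit5=1 (all 1) -> maybe => FALSE POSITIVE
query pig: checks bit1=0, bit3=1, bit7=0 (has a 0) -> no => not a false positive
False positives (alphabetical): elk hen

Answer: elk hen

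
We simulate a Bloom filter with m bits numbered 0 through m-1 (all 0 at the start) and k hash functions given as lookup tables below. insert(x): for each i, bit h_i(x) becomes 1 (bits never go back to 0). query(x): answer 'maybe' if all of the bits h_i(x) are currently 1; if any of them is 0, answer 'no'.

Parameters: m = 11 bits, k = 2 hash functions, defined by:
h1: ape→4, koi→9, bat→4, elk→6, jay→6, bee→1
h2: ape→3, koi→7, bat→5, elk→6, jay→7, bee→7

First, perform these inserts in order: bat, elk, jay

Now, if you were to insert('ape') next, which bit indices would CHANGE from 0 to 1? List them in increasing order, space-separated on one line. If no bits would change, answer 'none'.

Start: bits=00000000000
After insert 'bat': sets bits 4 5 -> bits=00001100000
After insert 'elk': sets bits 6 -> bits=00001110000
After insert 'jay': sets bits 6 7 -> bits=00001111000
insert 'ape' would touch bits 3 4; currently bit3=0, bit4=1
Bits that are 0 among those (would change 0->1): 3

Answer: 3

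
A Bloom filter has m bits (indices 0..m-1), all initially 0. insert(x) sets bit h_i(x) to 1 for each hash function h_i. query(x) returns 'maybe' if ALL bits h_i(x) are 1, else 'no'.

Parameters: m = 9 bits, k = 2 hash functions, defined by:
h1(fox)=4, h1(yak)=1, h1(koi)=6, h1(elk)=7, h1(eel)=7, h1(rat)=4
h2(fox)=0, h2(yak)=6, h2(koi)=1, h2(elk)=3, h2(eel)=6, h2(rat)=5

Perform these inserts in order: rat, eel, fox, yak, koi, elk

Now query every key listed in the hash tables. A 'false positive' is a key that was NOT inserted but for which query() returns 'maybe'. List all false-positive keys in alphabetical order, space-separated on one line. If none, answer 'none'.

Start: bits=000000000
After insert 'rat': sets bits 4 5 -> bits=000011000
After insert 'eel': sets bits 6 7 -> bits=000011110
After insert 'fox': sets bits 0 4 -> bits=100011110
After insert 'yak': sets bits 1 6 -> bits=110011110
After insert 'koi': sets bits 1 6 -> bits=110011110
After insert 'elk': sets bits 3 7 -> bits=110111110
Not inserted: (none) — query each against bits=110111110:
False positives (alphabetical): none

Answer: none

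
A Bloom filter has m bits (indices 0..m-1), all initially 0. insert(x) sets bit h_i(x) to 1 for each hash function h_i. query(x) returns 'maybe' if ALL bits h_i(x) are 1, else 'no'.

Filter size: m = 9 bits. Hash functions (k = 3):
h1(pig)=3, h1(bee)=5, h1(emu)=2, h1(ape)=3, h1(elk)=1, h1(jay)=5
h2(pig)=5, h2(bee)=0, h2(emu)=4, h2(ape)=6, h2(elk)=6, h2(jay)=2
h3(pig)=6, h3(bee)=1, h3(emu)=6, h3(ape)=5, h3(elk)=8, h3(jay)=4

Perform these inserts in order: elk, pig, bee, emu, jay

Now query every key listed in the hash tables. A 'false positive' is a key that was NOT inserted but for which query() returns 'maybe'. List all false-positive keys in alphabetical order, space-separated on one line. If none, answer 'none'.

Answer: ape

Derivation:
Start: bits=000000000
After insert 'elk': sets bits 1 6 8 -> bits=010000101
After insert 'pig': sets bits 3 5 6 -> bits=010101101
After insert 'bee': sets bits 0 1 5 -> bits=110101101
After insert 'emu': sets bits 2 4 6 -> bits=111111101
After insert 'jay': sets bits 2 4 5 -> bits=111111101
Not inserted: ape — query each against bits=111111101:
query ape: checks bit3=1, bit5=1, bit6=1 (all 1) -> maybe => FALSE POSITIVE
False positives (alphabetical): ape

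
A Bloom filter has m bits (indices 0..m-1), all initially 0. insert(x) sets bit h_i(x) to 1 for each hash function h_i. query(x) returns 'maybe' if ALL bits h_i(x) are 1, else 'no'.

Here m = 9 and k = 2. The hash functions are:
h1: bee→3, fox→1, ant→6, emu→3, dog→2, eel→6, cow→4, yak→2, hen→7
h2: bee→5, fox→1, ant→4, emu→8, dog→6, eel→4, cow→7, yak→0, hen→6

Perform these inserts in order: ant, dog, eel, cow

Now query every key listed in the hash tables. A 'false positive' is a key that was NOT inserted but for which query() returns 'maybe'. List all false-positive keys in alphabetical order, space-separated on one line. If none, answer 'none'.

Start: bits=000000000
After insert 'ant': sets bits 4 6 -> bits=000010100
After insert 'dog': sets bits 2 6 -> bits=001010100
After insert 'eel': sets bits 4 6 -> bits=001010100
After insert 'cow': sets bits 4 7 -> bits=001010110
Not inserted: bee emu fox hen yak — query each against bits=001010110:
query bee: checks bit3=0, bit5=0 (has a 0) -> no => not a false positive
query emu: checks bit3=0, bit8=0 (has a 0) -> no => not a false positive
query fox: checks bit1=0 (has a 0) -> no => not a false positive
query hen: checks bit6=1, bit7=1 (all 1) -> maybe => FALSE POSITIVE
query yak: checks bit0=0, bit2=1 (has a 0) -> no => not a false positive
False positives (alphabetical): hen

Answer: hen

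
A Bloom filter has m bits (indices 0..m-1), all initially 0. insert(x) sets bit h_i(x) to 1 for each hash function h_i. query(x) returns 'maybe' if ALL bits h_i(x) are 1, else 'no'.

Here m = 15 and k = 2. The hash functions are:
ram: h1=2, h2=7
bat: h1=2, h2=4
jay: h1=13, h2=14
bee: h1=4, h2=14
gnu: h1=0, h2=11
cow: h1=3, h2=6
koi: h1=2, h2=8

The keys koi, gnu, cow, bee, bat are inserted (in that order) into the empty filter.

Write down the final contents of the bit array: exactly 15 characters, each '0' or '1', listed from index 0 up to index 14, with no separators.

Answer: 101110101001001

Derivation:
Start: bits=000000000000000
After insert 'koi': sets bits 2 8 -> bits=001000001000000
After insert 'gnu': sets bits 0 11 -> bits=101000001001000
After insert 'cow': sets bits 3 6 -> bits=101100101001000
After insert 'bee': sets bits 4 14 -> bits=101110101001001
After insert 'bat': sets bits 2 4 -> bits=101110101001001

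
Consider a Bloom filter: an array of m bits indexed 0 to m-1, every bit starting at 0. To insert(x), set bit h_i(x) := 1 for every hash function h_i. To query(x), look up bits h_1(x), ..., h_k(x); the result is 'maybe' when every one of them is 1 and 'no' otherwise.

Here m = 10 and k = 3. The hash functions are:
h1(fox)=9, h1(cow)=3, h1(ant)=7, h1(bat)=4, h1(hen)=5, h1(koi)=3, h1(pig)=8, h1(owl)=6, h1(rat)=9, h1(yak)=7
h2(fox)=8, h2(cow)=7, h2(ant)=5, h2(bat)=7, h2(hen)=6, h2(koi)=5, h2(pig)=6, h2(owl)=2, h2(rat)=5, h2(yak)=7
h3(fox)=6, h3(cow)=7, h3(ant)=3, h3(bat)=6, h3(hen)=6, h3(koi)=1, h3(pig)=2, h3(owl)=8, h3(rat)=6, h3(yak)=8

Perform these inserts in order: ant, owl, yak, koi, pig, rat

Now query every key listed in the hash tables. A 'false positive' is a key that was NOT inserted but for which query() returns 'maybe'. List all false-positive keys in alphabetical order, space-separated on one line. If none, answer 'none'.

Start: bits=0000000000
After insert 'ant': sets bits 3 5 7 -> bits=0001010100
After insert 'owl': sets bits 2 6 8 -> bits=0011011110
After insert 'yak': sets bits 7 8 -> bits=0011011110
After insert 'koi': sets bits 1 3 5 -> bits=0111011110
After insert 'pig': sets bits 2 6 8 -> bits=0111011110
After insert 'rat': sets bits 5 6 9 -> bits=0111011111
Not inserted: bat cow fox hen — query each against bits=0111011111:
query bat: checks bit4=0, bit6=1, bit7=1 (has a 0) -> no => not a false positive
query cow: checks bit3=1, bit7=1 (all 1) -> maybe => FALSE POSITIVE
query fox: checks bit6=1, bit8=1, bit9=1 (all 1) -> maybe => FALSE POSITIVE
query hen: checks bit5=1, bit6=1 (all 1) -> maybe => FALSE POSITIVE
False positives (alphabetical): cow fox hen

Answer: cow fox hen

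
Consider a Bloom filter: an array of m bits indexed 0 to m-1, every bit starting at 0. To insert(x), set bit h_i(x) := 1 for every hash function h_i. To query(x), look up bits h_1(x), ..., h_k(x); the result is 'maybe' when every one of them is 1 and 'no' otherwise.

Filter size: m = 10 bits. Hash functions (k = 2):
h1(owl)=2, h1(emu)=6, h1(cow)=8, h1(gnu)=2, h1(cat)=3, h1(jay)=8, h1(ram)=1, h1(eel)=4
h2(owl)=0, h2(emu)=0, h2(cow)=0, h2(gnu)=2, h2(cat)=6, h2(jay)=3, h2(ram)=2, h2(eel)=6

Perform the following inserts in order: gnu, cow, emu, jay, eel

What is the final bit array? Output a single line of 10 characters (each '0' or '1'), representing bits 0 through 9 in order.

Start: bits=0000000000
After insert 'gnu': sets bits 2 -> bits=0010000000
After insert 'cow': sets bits 0 8 -> bits=1010000010
After insert 'emu': sets bits 0 6 -> bits=1010001010
After insert 'jay': sets bits 3 8 -> bits=1011001010
After insert 'eel': sets bits 4 6 -> bits=1011101010

Answer: 1011101010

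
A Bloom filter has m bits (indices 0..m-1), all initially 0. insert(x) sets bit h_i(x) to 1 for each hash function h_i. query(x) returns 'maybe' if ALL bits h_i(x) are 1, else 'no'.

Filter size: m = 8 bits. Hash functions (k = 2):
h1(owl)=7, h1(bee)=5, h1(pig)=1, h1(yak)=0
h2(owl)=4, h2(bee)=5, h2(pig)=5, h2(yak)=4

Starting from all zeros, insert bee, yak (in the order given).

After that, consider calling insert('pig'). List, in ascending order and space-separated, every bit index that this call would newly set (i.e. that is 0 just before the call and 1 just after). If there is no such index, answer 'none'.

Answer: 1

Derivation:
Start: bits=00000000
After insert 'bee': sets bits 5 -> bits=00000100
After insert 'yak': sets bits 0 4 -> bits=10001100
insert 'pig' would touch bits 1 5; currently bit1=0, bit5=1
Bits that are 0 among those (would change 0->1): 1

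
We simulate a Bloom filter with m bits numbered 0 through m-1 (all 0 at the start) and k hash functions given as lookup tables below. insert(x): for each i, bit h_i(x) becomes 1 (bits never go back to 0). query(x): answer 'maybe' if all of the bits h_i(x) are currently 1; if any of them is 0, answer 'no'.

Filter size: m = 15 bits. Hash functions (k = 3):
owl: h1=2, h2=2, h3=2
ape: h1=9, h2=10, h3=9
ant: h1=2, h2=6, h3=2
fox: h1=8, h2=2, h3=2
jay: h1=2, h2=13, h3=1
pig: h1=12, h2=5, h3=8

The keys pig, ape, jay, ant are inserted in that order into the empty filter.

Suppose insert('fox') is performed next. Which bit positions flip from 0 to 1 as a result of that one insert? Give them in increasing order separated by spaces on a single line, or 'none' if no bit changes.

Answer: none

Derivation:
Start: bits=000000000000000
After insert 'pig': sets bits 5 8 12 -> bits=000001001000100
After insert 'ape': sets bits 9 10 -> bits=000001001110100
After insert 'jay': sets bits 1 2 13 -> bits=011001001110110
After insert 'ant': sets bits 2 6 -> bits=011001101110110
insert 'fox' would touch bits 2 8; currently bit2=1, bit8=1
Bits that are 0 among those (would change 0->1): none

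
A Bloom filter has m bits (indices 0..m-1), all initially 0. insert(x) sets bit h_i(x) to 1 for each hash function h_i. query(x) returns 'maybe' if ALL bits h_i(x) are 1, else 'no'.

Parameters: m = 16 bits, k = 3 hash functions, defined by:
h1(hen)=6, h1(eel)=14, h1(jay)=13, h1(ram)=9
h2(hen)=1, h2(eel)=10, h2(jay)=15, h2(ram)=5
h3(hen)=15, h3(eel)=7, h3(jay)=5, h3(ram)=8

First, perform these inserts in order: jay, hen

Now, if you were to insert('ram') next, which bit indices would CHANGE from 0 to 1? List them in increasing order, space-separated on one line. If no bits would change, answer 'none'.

Answer: 8 9

Derivation:
Start: bits=0000000000000000
After insert 'jay': sets bits 5 13 15 -> bits=0000010000000101
After insert 'hen': sets bits 1 6 15 -> bits=0100011000000101
insert 'ram' would touch bits 5 8 9; currently bit5=1, bit8=0, bit9=0
Bits that are 0 among those (would change 0->1): 8 9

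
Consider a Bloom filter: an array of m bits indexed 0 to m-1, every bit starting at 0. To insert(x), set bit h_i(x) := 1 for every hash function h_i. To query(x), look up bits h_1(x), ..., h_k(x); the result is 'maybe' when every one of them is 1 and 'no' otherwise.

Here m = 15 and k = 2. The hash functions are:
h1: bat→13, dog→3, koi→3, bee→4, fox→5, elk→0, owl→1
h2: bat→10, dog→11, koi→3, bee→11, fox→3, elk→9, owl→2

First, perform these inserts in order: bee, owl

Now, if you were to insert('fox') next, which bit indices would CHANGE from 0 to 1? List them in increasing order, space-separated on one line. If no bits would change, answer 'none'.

Answer: 3 5

Derivation:
Start: bits=000000000000000
After insert 'bee': sets bits 4 11 -> bits=000010000001000
After insert 'owl': sets bits 1 2 -> bits=011010000001000
insert 'fox' would touch bits 3 5; currently bit3=0, bit5=0
Bits that are 0 among those (would change 0->1): 3 5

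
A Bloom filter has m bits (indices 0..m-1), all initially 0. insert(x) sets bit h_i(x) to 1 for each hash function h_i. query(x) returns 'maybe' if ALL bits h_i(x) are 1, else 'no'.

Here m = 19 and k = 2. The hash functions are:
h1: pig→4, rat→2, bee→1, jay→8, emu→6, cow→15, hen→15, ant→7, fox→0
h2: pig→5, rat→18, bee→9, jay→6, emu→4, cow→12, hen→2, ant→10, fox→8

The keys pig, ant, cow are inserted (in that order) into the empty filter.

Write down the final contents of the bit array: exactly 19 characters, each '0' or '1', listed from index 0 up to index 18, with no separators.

Start: bits=0000000000000000000
After insert 'pig': sets bits 4 5 -> bits=0000110000000000000
After insert 'ant': sets bits 7 10 -> bits=0000110100100000000
After insert 'cow': sets bits 12 15 -> bits=0000110100101001000

Answer: 0000110100101001000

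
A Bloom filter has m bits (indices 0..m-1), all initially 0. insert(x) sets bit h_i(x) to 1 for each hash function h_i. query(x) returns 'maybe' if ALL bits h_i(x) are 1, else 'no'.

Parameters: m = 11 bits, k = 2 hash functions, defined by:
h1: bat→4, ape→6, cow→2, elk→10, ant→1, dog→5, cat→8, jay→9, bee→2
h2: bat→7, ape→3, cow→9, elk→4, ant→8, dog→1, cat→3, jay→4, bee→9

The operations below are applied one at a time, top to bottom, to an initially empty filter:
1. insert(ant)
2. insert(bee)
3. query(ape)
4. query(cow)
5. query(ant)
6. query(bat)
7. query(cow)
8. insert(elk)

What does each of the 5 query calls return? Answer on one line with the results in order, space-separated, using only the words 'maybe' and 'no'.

Start: bits=00000000000
Op 1: insert ant -> sets bits 1 8 -> bits=01000000100
Op 2: insert bee -> sets bits 2 9 -> bits=01100000110
Op 3: query ape -> checks bit3=0, bit6=0 (has a 0) -> no
Op 4: query cow -> checks bit2=1, bit9=1 (all 1) -> maybe
Op 5: query ant -> checks bit1=1, bit8=1 (all 1) -> maybe
Op 6: query bat -> checks bit4=0, bit7=0 (has a 0) -> no
Op 7: query cow -> checks bit2=1, bit9=1 (all 1) -> maybe
Op 8: insert elk -> sets bits 4 10 -> bits=01101000111
Query results in order: no maybe maybe no maybe

Answer: no maybe maybe no maybe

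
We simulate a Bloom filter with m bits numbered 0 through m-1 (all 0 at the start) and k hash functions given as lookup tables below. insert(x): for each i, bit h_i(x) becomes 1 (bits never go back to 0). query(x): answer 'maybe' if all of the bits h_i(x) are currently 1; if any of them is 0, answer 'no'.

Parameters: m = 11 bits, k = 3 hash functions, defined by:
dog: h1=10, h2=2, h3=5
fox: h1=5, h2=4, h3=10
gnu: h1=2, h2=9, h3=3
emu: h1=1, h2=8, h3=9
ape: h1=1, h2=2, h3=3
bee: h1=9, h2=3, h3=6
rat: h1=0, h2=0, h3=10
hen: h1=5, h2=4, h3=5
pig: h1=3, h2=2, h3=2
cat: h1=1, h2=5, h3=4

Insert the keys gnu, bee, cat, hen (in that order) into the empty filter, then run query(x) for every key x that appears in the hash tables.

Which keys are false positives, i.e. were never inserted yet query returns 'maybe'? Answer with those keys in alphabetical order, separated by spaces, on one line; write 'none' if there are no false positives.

Start: bits=00000000000
After insert 'gnu': sets bits 2 3 9 -> bits=00110000010
After insert 'bee': sets bits 3 6 9 -> bits=00110010010
After insert 'cat': sets bits 1 4 5 -> bits=01111110010
After insert 'hen': sets bits 4 5 -> bits=01111110010
Not inserted: ape dog emu fox pig rat — query each against bits=01111110010:
query ape: checks bit1=1, bit2=1, bit3=1 (all 1) -> maybe => FALSE POSITIVE
query dog: checks bit2=1, bit5=1, bit10=0 (has a 0) -> no => not a false positive
query emu: checks bit1=1, bit8=0, bit9=1 (has a 0) -> no => not a false positive
query fox: checks bit4=1, bit5=1, bit10=0 (has a 0) -> no => not a false positive
query pig: checks bit2=1, bit3=1 (all 1) -> maybe => FALSE POSITIVE
query rat: checks bit0=0, bit10=0 (has a 0) -> no => not a false positive
False positives (alphabetical): ape pig

Answer: ape pig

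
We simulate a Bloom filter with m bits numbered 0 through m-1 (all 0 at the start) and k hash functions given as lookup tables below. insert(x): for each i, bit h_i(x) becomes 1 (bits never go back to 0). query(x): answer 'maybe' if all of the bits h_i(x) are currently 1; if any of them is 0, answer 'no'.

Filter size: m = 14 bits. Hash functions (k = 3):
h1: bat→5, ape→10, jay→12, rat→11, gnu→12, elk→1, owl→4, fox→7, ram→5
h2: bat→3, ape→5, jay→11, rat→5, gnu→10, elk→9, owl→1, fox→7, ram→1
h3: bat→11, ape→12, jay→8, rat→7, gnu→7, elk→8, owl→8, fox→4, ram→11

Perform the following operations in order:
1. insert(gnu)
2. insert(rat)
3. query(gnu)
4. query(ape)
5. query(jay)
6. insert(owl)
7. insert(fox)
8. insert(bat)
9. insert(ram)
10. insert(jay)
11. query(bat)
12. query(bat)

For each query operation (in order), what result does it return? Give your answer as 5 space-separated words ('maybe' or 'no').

Answer: maybe maybe no maybe maybe

Derivation:
Start: bits=00000000000000
Op 1: insert gnu -> sets bits 7 10 12 -> bits=00000001001010
Op 2: insert rat -> sets bits 5 7 11 -> bits=00000101001110
Op 3: query gnu -> checks bit7=1, bit10=1, bit12=1 (all 1) -> maybe
Op 4: query ape -> checks bit5=1, bit10=1, bit12=1 (all 1) -> maybe
Op 5: query jay -> checks bit8=0, bit11=1, bit12=1 (has a 0) -> no
Op 6: insert owl -> sets bits 1 4 8 -> bits=01001101101110
Op 7: insert fox -> sets bits 4 7 -> bits=01001101101110
Op 8: insert bat -> sets bits 3 5 11 -> bits=01011101101110
Op 9: insert ram -> sets bits 1 5 11 -> bits=01011101101110
Op 10: insert jay -> sets bits 8 11 12 -> bits=01011101101110
Op 11: query bat -> checks bit3=1, bit5=1, bit11=1 (all 1) -> maybe
Op 12: query bat -> checks bit3=1, bit5=1, bit11=1 (all 1) -> maybe
Query results in order: maybe maybe no maybe maybe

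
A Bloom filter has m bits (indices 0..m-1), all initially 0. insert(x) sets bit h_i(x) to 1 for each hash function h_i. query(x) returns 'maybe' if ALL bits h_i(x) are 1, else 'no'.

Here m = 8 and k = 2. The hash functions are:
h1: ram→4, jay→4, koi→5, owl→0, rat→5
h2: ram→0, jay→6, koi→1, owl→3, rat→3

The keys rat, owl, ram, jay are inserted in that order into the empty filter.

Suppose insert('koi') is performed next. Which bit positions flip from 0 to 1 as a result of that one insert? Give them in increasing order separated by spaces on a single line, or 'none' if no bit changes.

Answer: 1

Derivation:
Start: bits=00000000
After insert 'rat': sets bits 3 5 -> bits=00010100
After insert 'owl': sets bits 0 3 -> bits=10010100
After insert 'ram': sets bits 0 4 -> bits=10011100
After insert 'jay': sets bits 4 6 -> bits=10011110
insert 'koi' would touch bits 1 5; currently bit1=0, bit5=1
Bits that are 0 among those (would change 0->1): 1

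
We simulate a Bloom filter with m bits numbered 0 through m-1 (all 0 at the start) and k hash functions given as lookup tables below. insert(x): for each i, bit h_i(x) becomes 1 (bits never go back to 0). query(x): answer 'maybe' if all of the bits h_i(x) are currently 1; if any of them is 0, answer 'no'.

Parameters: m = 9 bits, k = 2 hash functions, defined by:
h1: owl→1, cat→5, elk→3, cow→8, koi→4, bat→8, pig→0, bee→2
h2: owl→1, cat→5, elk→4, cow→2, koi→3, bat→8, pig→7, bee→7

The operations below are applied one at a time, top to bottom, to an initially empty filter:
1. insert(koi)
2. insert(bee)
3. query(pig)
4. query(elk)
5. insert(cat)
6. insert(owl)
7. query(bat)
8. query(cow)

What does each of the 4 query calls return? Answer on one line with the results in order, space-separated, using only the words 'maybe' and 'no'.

Start: bits=000000000
Op 1: insert koi -> sets bits 3 4 -> bits=000110000
Op 2: insert bee -> sets bits 2 7 -> bits=001110010
Op 3: query pig -> checks bit0=0, bit7=1 (has a 0) -> no
Op 4: query elk -> checks bit3=1, bit4=1 (all 1) -> maybe
Op 5: insert cat -> sets bits 5 -> bits=001111010
Op 6: insert owl -> sets bits 1 -> bits=011111010
Op 7: query bat -> checks bit8=0 (has a 0) -> no
Op 8: query cow -> checks bit2=1, bit8=0 (has a 0) -> no
Query results in order: no maybe no no

Answer: no maybe no no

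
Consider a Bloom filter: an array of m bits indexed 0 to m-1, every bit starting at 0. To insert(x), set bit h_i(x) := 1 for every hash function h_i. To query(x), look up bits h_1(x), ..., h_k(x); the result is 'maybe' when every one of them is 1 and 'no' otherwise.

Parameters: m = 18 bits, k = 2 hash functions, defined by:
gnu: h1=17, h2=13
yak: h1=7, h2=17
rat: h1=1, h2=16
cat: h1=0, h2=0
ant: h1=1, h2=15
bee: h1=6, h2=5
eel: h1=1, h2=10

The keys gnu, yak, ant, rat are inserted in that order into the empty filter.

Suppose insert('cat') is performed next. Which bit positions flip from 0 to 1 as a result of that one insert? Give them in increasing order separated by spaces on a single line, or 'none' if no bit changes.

Start: bits=000000000000000000
After insert 'gnu': sets bits 13 17 -> bits=000000000000010001
After insert 'yak': sets bits 7 17 -> bits=000000010000010001
After insert 'ant': sets bits 1 15 -> bits=010000010000010101
After insert 'rat': sets bits 1 16 -> bits=010000010000010111
insert 'cat' would touch bits 0; currently bit0=0
Bits that are 0 among those (would change 0->1): 0

Answer: 0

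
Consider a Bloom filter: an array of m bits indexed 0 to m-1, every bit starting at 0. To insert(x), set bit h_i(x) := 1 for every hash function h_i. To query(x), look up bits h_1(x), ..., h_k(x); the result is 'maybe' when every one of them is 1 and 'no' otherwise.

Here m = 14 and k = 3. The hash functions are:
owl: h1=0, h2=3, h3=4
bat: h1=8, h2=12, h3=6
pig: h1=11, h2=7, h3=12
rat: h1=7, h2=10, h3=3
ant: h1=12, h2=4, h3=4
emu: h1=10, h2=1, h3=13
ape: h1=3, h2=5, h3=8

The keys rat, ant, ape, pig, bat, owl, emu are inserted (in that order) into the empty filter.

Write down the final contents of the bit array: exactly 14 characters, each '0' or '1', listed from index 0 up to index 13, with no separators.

Start: bits=00000000000000
After insert 'rat': sets bits 3 7 10 -> bits=00010001001000
After insert 'ant': sets bits 4 12 -> bits=00011001001010
After insert 'ape': sets bits 3 5 8 -> bits=00011101101010
After insert 'pig': sets bits 7 11 12 -> bits=00011101101110
After insert 'bat': sets bits 6 8 12 -> bits=00011111101110
After insert 'owl': sets bits 0 3 4 -> bits=10011111101110
After insert 'emu': sets bits 1 10 13 -> bits=11011111101111

Answer: 11011111101111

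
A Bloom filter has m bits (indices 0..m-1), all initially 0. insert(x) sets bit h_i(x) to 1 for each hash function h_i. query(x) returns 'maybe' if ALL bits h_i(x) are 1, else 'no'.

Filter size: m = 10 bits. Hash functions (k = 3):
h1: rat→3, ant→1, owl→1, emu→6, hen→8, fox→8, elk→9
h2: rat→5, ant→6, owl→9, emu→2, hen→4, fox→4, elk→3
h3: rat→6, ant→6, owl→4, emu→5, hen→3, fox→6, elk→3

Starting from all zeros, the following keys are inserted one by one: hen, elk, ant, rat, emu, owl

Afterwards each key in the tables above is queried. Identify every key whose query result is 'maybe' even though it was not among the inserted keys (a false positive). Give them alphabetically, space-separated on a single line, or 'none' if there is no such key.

Answer: fox

Derivation:
Start: bits=0000000000
After insert 'hen': sets bits 3 4 8 -> bits=0001100010
After insert 'elk': sets bits 3 9 -> bits=0001100011
After insert 'ant': sets bits 1 6 -> bits=0101101011
After insert 'rat': sets bits 3 5 6 -> bits=0101111011
After insert 'emu': sets bits 2 5 6 -> bits=0111111011
After insert 'owl': sets bits 1 4 9 -> bits=0111111011
Not inserted: fox — query each against bits=0111111011:
query fox: checks bit4=1, bit6=1, bit8=1 (all 1) -> maybe => FALSE POSITIVE
False positives (alphabetical): fox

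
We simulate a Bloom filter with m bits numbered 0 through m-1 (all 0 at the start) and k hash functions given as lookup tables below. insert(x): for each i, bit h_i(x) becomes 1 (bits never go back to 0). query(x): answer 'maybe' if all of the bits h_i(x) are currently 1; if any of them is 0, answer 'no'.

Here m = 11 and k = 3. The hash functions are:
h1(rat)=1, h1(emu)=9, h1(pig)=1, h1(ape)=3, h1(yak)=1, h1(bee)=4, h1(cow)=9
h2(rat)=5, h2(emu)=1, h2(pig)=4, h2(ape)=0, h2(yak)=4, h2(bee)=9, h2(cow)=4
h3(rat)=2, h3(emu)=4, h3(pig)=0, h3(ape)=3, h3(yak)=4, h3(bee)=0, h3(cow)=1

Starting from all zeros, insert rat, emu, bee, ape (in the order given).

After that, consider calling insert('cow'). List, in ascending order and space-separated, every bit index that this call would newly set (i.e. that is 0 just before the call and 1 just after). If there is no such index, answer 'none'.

Start: bits=00000000000
After insert 'rat': sets bits 1 2 5 -> bits=01100100000
After insert 'emu': sets bits 1 4 9 -> bits=01101100010
After insert 'bee': sets bits 0 4 9 -> bits=11101100010
After insert 'ape': sets bits 0 3 -> bits=11111100010
insert 'cow' would touch bits 1 4 9; currently bit1=1, bit4=1, bit9=1
Bits that are 0 among those (would change 0->1): none

Answer: none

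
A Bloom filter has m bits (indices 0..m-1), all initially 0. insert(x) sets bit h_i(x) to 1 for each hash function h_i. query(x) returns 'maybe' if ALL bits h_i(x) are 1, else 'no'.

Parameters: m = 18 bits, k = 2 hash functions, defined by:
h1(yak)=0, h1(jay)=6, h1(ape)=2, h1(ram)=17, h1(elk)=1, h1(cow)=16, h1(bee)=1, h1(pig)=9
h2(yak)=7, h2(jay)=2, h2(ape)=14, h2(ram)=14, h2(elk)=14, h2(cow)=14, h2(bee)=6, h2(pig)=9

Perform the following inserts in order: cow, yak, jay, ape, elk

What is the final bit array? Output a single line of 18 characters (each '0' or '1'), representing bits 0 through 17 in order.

Answer: 111000110000001010

Derivation:
Start: bits=000000000000000000
After insert 'cow': sets bits 14 16 -> bits=000000000000001010
After insert 'yak': sets bits 0 7 -> bits=100000010000001010
After insert 'jay': sets bits 2 6 -> bits=101000110000001010
After insert 'ape': sets bits 2 14 -> bits=101000110000001010
After insert 'elk': sets bits 1 14 -> bits=111000110000001010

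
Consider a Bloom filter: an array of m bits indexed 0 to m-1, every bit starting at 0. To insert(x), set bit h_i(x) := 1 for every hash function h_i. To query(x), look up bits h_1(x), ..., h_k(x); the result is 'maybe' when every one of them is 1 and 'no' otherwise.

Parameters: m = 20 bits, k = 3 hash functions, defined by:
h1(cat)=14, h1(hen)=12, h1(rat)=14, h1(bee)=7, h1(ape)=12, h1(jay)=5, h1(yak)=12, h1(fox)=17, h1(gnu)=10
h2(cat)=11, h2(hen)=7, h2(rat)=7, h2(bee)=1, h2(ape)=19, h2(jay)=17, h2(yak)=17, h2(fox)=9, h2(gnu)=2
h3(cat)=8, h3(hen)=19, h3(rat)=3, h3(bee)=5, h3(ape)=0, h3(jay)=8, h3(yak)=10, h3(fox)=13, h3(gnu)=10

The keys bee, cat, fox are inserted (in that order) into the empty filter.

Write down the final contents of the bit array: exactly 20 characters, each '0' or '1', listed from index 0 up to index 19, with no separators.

Answer: 01000101110101100100

Derivation:
Start: bits=00000000000000000000
After insert 'bee': sets bits 1 5 7 -> bits=01000101000000000000
After insert 'cat': sets bits 8 11 14 -> bits=01000101100100100000
After insert 'fox': sets bits 9 13 17 -> bits=01000101110101100100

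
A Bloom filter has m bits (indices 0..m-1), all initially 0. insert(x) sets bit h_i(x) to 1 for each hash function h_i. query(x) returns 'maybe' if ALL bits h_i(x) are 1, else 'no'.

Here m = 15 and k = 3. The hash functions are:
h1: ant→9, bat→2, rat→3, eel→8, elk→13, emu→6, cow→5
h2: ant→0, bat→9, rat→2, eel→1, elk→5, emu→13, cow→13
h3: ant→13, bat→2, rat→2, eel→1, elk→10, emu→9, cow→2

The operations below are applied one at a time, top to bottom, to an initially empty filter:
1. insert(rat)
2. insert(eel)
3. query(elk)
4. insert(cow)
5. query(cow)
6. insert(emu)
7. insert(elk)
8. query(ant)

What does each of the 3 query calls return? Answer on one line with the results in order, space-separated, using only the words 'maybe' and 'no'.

Start: bits=000000000000000
Op 1: insert rat -> sets bits 2 3 -> bits=001100000000000
Op 2: insert eel -> sets bits 1 8 -> bits=011100001000000
Op 3: query elk -> checks bit5=0, bit10=0, bit13=0 (has a 0) -> no
Op 4: insert cow -> sets bits 2 5 13 -> bits=011101001000010
Op 5: query cow -> checks bit2=1, bit5=1, bit13=1 (all 1) -> maybe
Op 6: insert emu -> sets bits 6 9 13 -> bits=011101101100010
Op 7: insert elk -> sets bits 5 10 13 -> bits=011101101110010
Op 8: query ant -> checks bit0=0, bit9=1, bit13=1 (has a 0) -> no
Query results in order: no maybe no

Answer: no maybe no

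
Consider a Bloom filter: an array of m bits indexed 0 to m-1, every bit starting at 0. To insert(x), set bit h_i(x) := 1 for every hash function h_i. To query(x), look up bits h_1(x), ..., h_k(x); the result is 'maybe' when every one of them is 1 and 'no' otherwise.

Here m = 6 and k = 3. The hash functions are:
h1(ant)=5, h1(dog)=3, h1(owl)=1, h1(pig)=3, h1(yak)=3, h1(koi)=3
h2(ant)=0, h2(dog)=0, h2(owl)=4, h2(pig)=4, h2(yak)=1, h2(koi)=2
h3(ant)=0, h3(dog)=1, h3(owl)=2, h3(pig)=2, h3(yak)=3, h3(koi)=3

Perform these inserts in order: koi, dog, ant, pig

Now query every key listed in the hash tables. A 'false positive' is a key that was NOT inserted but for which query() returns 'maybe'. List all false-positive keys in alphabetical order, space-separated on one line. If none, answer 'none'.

Answer: owl yak

Derivation:
Start: bits=000000
After insert 'koi': sets bits 2 3 -> bits=001100
After insert 'dog': sets bits 0 1 3 -> bits=111100
After insert 'ant': sets bits 0 5 -> bits=111101
After insert 'pig': sets bits 2 3 4 -> bits=111111
Not inserted: owl yak — query each against bits=111111:
query owl: checks bit1=1, bit2=1, bit4=1 (all 1) -> maybe => FALSE POSITIVE
query yak: checks bit1=1, bit3=1 (all 1) -> maybe => FALSE POSITIVE
False positives (alphabetical): owl yak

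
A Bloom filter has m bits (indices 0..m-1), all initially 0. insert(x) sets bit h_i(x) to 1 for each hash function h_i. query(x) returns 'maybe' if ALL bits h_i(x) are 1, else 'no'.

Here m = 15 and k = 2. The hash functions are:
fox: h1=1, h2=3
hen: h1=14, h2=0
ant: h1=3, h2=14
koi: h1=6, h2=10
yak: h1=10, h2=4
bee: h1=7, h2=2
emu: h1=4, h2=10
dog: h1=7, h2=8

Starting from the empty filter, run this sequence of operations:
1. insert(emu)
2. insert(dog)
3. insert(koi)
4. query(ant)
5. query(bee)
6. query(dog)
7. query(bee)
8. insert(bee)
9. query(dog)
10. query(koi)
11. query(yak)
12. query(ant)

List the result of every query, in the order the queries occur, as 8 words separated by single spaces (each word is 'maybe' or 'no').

Answer: no no maybe no maybe maybe maybe no

Derivation:
Start: bits=000000000000000
Op 1: insert emu -> sets bits 4 10 -> bits=000010000010000
Op 2: insert dog -> sets bits 7 8 -> bits=000010011010000
Op 3: insert koi -> sets bits 6 10 -> bits=000010111010000
Op 4: query ant -> checks bit3=0, bit14=0 (has a 0) -> no
Op 5: query bee -> checks bit2=0, bit7=1 (has a 0) -> no
Op 6: query dog -> checks bit7=1, bit8=1 (all 1) -> maybe
Op 7: query bee -> checks bit2=0, bit7=1 (has a 0) -> no
Op 8: insert bee -> sets bits 2 7 -> bits=001010111010000
Op 9: query dog -> checks bit7=1, bit8=1 (all 1) -> maybe
Op 10: query koi -> checks bit6=1, bit10=1 (all 1) -> maybe
Op 11: query yak -> checks bit4=1, bit10=1 (all 1) -> maybe
Op 12: query ant -> checks bit3=0, bit14=0 (has a 0) -> no
Query results in order: no no maybe no maybe maybe maybe no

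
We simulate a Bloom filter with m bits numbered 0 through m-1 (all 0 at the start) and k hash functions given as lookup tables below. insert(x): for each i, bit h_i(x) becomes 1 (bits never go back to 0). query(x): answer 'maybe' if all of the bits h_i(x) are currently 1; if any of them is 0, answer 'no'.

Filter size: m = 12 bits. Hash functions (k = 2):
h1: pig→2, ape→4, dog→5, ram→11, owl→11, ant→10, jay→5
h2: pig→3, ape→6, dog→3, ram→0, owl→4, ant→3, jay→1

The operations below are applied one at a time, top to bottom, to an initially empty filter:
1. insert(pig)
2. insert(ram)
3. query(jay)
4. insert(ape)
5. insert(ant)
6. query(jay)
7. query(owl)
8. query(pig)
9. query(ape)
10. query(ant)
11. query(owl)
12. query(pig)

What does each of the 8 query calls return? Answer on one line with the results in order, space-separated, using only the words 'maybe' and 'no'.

Answer: no no maybe maybe maybe maybe maybe maybe

Derivation:
Start: bits=000000000000
Op 1: insert pig -> sets bits 2 3 -> bits=001100000000
Op 2: insert ram -> sets bits 0 11 -> bits=101100000001
Op 3: query jay -> checks bit1=0, bit5=0 (has a 0) -> no
Op 4: insert ape -> sets bits 4 6 -> bits=101110100001
Op 5: insert ant -> sets bits 3 10 -> bits=101110100011
Op 6: query jay -> checks bit1=0, bit5=0 (has a 0) -> no
Op 7: query owl -> checks bit4=1, bit11=1 (all 1) -> maybe
Op 8: query pig -> checks bit2=1, bit3=1 (all 1) -> maybe
Op 9: query ape -> checks bit4=1, bit6=1 (all 1) -> maybe
Op 10: query ant -> checks bit3=1, bit10=1 (all 1) -> maybe
Op 11: query owl -> checks bit4=1, bit11=1 (all 1) -> maybe
Op 12: query pig -> checks bit2=1, bit3=1 (all 1) -> maybe
Query results in order: no no maybe maybe maybe maybe maybe maybe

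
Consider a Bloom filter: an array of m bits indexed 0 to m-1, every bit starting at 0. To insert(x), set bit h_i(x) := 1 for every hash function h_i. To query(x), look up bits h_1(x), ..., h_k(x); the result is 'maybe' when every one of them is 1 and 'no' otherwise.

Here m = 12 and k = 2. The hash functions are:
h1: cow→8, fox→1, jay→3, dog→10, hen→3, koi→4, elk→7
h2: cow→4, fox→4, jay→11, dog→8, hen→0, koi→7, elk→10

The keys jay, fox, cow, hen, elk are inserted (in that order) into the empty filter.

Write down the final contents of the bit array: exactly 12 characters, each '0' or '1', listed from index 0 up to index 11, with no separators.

Answer: 110110011011

Derivation:
Start: bits=000000000000
After insert 'jay': sets bits 3 11 -> bits=000100000001
After insert 'fox': sets bits 1 4 -> bits=010110000001
After insert 'cow': sets bits 4 8 -> bits=010110001001
After insert 'hen': sets bits 0 3 -> bits=110110001001
After insert 'elk': sets bits 7 10 -> bits=110110011011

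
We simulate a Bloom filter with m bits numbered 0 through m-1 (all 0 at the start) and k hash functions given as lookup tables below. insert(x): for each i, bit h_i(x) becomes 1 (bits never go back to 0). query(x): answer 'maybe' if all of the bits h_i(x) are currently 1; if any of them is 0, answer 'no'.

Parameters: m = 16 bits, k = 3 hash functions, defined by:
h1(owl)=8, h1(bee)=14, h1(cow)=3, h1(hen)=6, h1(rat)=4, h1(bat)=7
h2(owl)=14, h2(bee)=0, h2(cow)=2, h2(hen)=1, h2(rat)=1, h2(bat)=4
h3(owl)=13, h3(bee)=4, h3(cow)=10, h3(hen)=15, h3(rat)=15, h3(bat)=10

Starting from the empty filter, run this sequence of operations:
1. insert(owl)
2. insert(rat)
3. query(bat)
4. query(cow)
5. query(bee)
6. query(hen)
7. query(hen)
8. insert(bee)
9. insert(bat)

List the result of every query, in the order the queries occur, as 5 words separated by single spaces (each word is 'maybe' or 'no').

Answer: no no no no no

Derivation:
Start: bits=0000000000000000
Op 1: insert owl -> sets bits 8 13 14 -> bits=0000000010000110
Op 2: insert rat -> sets bits 1 4 15 -> bits=0100100010000111
Op 3: query bat -> checks bit4=1, bit7=0, bit10=0 (has a 0) -> no
Op 4: query cow -> checks bit2=0, bit3=0, bit10=0 (has a 0) -> no
Op 5: query bee -> checks bit0=0, bit4=1, bit14=1 (has a 0) -> no
Op 6: query hen -> checks bit1=1, bit6=0, bit15=1 (has a 0) -> no
Op 7: query hen -> checks bit1=1, bit6=0, bit15=1 (has a 0) -> no
Op 8: insert bee -> sets bits 0 4 14 -> bits=1100100010000111
Op 9: insert bat -> sets bits 4 7 10 -> bits=1100100110100111
Query results in order: no no no no no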